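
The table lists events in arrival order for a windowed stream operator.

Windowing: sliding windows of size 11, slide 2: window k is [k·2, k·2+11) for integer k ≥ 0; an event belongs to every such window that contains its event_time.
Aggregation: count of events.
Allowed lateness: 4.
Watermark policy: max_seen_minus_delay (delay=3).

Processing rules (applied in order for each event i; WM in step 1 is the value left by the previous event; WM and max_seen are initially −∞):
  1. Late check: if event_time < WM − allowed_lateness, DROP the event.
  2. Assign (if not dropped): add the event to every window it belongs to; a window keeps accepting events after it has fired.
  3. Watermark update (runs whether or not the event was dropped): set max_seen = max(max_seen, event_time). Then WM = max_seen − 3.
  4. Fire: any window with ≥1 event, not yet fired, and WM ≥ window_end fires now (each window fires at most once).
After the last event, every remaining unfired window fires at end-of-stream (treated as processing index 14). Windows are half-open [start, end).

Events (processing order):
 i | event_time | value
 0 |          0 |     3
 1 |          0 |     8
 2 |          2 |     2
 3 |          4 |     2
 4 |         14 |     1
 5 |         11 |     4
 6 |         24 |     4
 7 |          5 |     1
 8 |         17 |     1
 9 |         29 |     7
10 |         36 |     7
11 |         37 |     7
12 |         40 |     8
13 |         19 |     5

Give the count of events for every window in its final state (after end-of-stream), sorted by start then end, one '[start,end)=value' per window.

[0,11)=4 [2,13)=3 [4,15)=3 [6,17)=2 [8,19)=3 [10,21)=3 [12,23)=2 [14,25)=3 [16,27)=2 [18,29)=1 [20,31)=2 [22,33)=2 [24,35)=2 [26,37)=2 [28,39)=3 [30,41)=3 [32,43)=3 [34,45)=3 [36,47)=3 [38,49)=1 [40,51)=1

i=0 t=0 v=3: → [0,11); WM=-3
i=1 t=0 v=8: → [0,11); WM=-3
i=2 t=2 v=2: → [2,13),[0,11); WM=-1
i=3 t=4 v=2: → [4,15),[2,13),[0,11); WM=1
i=4 t=14 v=1: → [14,25),[12,23),[10,21),[8,19),[6,17),[4,15); WM=11; [0,11) fires=4
i=5 t=11 v=4: → [10,21),[8,19),[6,17),[4,15),[2,13); WM=11
i=6 t=24 v=4: → [24,35),[22,33),[20,31),[18,29),[16,27),[14,25); WM=21; [2,13) fires=3 [4,15) fires=3 [6,17) fires=2 [8,19) fires=2 [10,21) fires=2
i=7 t=5 v=1: DROP (t<21-4); WM=21
i=8 t=17 v=1: → [16,27),[14,25),[12,23),[10,21),[8,19); WM=21
i=9 t=29 v=7: → [28,39),[26,37),[24,35),[22,33),[20,31); WM=26; [12,23) fires=2 [14,25) fires=3
i=10 t=36 v=7: → [36,47),[34,45),[32,43),[30,41),[28,39),[26,37); WM=33; [16,27) fires=2 [18,29) fires=1 [20,31) fires=2 [22,33) fires=2
i=11 t=37 v=7: → [36,47),[34,45),[32,43),[30,41),[28,39); WM=34
i=12 t=40 v=8: → [40,51),[38,49),[36,47),[34,45),[32,43),[30,41); WM=37; [24,35) fires=2 [26,37) fires=2
i=13 t=19 v=5: DROP (t<37-4); WM=37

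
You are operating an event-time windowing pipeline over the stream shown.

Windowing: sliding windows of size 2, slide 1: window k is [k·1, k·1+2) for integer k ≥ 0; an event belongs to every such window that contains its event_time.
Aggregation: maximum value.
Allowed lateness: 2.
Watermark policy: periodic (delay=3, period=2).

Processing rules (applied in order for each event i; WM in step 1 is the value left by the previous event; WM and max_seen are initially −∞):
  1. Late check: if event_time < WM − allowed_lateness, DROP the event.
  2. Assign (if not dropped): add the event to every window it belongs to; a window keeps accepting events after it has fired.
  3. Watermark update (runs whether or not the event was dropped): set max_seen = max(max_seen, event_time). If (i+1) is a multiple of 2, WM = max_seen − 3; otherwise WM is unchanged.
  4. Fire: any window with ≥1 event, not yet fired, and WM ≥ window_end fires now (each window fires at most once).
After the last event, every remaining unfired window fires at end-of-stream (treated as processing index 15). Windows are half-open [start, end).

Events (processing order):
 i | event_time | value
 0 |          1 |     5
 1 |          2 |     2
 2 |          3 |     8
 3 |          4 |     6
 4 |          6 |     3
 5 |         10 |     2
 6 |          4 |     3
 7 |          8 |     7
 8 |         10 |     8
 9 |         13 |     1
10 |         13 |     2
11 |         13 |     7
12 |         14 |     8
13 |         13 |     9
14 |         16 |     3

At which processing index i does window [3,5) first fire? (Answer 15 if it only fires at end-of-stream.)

5

i=0 t=1 v=5: → [1,3),[0,2); WM=−∞
i=1 t=2 v=2: → [2,4),[1,3); WM=-1
i=2 t=3 v=8: → [3,5),[2,4); WM=-1
i=3 t=4 v=6: → [4,6),[3,5); WM=1
i=4 t=6 v=3: → [6,8),[5,7); WM=1
i=5 t=10 v=2: → [10,12),[9,11); WM=7; [0,2) fires=5 [1,3) fires=5 [2,4) fires=8 [3,5) fires=8 [4,6) fires=6 [5,7) fires=3
i=6 t=4 v=3: DROP (t<7-2); WM=7
i=7 t=8 v=7: → [8,10),[7,9); WM=7
i=8 t=10 v=8: → [10,12),[9,11); WM=7
i=9 t=13 v=1: → [13,15),[12,14); WM=10; [6,8) fires=3 [7,9) fires=7 [8,10) fires=7
i=10 t=13 v=2: → [13,15),[12,14); WM=10
i=11 t=13 v=7: → [13,15),[12,14); WM=10
i=12 t=14 v=8: → [14,16),[13,15); WM=10
i=13 t=13 v=9: → [13,15),[12,14); WM=11; [9,11) fires=8
i=14 t=16 v=3: → [16,18),[15,17); WM=11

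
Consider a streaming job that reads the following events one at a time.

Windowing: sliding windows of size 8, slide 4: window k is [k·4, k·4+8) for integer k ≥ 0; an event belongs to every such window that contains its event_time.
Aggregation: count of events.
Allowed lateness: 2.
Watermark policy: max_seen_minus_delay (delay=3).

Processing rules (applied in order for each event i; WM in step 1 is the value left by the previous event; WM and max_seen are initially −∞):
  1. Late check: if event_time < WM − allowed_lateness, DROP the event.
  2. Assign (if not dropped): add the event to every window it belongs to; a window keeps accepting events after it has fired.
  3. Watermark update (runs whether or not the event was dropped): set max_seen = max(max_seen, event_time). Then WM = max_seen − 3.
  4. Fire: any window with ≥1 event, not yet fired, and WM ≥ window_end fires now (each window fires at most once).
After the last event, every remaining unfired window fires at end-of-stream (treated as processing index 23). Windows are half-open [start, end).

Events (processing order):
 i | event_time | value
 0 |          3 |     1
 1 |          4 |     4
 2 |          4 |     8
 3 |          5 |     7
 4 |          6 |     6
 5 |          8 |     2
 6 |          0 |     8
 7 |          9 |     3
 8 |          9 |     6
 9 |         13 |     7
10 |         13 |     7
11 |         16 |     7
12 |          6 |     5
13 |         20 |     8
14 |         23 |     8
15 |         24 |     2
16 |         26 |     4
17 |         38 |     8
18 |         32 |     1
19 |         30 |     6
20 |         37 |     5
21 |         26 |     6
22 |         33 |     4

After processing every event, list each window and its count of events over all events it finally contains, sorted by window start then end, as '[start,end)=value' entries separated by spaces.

i=0 t=3 v=1: → [0,8); WM=0
i=1 t=4 v=4: → [4,12),[0,8); WM=1
i=2 t=4 v=8: → [4,12),[0,8); WM=1
i=3 t=5 v=7: → [4,12),[0,8); WM=2
i=4 t=6 v=6: → [4,12),[0,8); WM=3
i=5 t=8 v=2: → [8,16),[4,12); WM=5
i=6 t=0 v=8: DROP (t<5-2); WM=5
i=7 t=9 v=3: → [8,16),[4,12); WM=6
i=8 t=9 v=6: → [8,16),[4,12); WM=6
i=9 t=13 v=7: → [12,20),[8,16); WM=10; [0,8) fires=5
i=10 t=13 v=7: → [12,20),[8,16); WM=10
i=11 t=16 v=7: → [16,24),[12,20); WM=13; [4,12) fires=7
i=12 t=6 v=5: DROP (t<13-2); WM=13
i=13 t=20 v=8: → [20,28),[16,24); WM=17; [8,16) fires=5
i=14 t=23 v=8: → [20,28),[16,24); WM=20; [12,20) fires=3
i=15 t=24 v=2: → [24,32),[20,28); WM=21
i=16 t=26 v=4: → [24,32),[20,28); WM=23
i=17 t=38 v=8: → [36,44),[32,40); WM=35; [16,24) fires=3 [20,28) fires=4 [24,32) fires=2
i=18 t=32 v=1: DROP (t<35-2); WM=35
i=19 t=30 v=6: DROP (t<35-2); WM=35
i=20 t=37 v=5: → [36,44),[32,40); WM=35
i=21 t=26 v=6: DROP (t<35-2); WM=35
i=22 t=33 v=4: → [32,40),[28,36); WM=35

[0,8)=5 [4,12)=7 [8,16)=5 [12,20)=3 [16,24)=3 [20,28)=4 [24,32)=2 [28,36)=1 [32,40)=3 [36,44)=2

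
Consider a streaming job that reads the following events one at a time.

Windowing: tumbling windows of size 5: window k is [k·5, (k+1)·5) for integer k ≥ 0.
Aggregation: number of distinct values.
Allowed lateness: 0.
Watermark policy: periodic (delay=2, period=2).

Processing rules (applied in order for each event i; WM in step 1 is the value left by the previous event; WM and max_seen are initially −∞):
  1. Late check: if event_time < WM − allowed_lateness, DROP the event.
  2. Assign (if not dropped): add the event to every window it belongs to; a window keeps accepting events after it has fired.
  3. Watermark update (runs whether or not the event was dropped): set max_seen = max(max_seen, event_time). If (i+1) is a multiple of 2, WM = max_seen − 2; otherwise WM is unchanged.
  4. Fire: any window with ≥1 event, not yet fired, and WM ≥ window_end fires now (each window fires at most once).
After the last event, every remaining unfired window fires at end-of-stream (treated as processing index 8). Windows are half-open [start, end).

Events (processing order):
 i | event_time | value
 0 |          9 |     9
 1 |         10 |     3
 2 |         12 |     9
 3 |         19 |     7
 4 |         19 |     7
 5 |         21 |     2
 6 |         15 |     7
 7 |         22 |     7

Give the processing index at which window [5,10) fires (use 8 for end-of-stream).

i=0 t=9 v=9: → [5,10); WM=−∞
i=1 t=10 v=3: → [10,15); WM=8
i=2 t=12 v=9: → [10,15); WM=8
i=3 t=19 v=7: → [15,20); WM=17; [5,10) fires=1 [10,15) fires=2
i=4 t=19 v=7: → [15,20); WM=17
i=5 t=21 v=2: → [20,25); WM=19
i=6 t=15 v=7: DROP (t<19-0); WM=19
i=7 t=22 v=7: → [20,25); WM=20; [15,20) fires=1

3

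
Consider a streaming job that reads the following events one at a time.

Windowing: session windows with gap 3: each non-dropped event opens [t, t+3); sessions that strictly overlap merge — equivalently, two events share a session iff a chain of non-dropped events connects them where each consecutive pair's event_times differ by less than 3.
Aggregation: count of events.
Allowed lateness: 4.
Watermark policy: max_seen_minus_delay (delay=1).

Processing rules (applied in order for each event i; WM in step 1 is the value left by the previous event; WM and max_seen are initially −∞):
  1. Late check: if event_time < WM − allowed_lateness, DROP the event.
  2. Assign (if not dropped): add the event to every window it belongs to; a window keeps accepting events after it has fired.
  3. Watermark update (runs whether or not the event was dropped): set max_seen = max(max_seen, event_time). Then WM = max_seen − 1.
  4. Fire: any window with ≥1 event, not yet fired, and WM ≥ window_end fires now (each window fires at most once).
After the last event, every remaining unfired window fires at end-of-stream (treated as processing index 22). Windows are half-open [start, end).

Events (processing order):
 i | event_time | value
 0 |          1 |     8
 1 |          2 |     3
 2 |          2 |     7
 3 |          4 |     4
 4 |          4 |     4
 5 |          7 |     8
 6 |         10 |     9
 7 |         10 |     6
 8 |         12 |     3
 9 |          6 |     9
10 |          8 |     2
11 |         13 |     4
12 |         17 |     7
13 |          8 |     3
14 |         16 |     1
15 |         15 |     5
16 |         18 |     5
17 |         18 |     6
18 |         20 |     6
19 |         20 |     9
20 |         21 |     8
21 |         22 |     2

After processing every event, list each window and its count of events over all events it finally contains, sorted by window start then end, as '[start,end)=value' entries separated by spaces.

[1,7)=5 [7,25)=15

i=0 t=1 v=8: → [1,4); WM=0
i=1 t=2 v=3: → [1,5); WM=1
i=2 t=2 v=7: → [1,5); WM=1
i=3 t=4 v=4: → [1,7); WM=3
i=4 t=4 v=4: → [1,7); WM=3
i=5 t=7 v=8: → [7,10); WM=6
i=6 t=10 v=9: → [10,13); WM=9
i=7 t=10 v=6: → [10,13); WM=9
i=8 t=12 v=3: → [10,15); WM=11
i=9 t=6 v=9: DROP (t<11-4); WM=11
i=10 t=8 v=2: → [7,15); WM=11
i=11 t=13 v=4: → [7,16); WM=12
i=12 t=17 v=7: → [17,20); WM=16
i=13 t=8 v=3: DROP (t<16-4); WM=16
i=14 t=16 v=1: → [16,20); WM=16
i=15 t=15 v=5: → [7,20); WM=16
i=16 t=18 v=5: → [7,21); WM=17
i=17 t=18 v=6: → [7,21); WM=17
i=18 t=20 v=6: → [7,23); WM=19
i=19 t=20 v=9: → [7,23); WM=19
i=20 t=21 v=8: → [7,24); WM=20
i=21 t=22 v=2: → [7,25); WM=21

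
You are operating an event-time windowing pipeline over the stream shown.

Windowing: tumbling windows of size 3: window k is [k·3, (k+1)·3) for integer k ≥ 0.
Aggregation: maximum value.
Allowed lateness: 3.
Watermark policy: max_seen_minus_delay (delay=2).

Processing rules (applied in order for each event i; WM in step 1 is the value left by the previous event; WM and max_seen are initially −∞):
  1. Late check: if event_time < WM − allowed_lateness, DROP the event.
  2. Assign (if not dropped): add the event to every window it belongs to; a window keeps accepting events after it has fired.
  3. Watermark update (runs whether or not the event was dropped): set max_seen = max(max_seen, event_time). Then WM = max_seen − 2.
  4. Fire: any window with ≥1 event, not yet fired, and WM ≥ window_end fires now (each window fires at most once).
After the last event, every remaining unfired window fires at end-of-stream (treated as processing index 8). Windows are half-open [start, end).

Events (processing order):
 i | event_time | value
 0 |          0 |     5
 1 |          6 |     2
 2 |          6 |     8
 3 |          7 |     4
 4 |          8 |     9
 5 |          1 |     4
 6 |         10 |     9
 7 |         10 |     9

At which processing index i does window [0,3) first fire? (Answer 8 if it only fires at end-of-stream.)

i=0 t=0 v=5: → [0,3); WM=-2
i=1 t=6 v=2: → [6,9); WM=4; [0,3) fires=5
i=2 t=6 v=8: → [6,9); WM=4
i=3 t=7 v=4: → [6,9); WM=5
i=4 t=8 v=9: → [6,9); WM=6
i=5 t=1 v=4: DROP (t<6-3); WM=6
i=6 t=10 v=9: → [9,12); WM=8
i=7 t=10 v=9: → [9,12); WM=8

1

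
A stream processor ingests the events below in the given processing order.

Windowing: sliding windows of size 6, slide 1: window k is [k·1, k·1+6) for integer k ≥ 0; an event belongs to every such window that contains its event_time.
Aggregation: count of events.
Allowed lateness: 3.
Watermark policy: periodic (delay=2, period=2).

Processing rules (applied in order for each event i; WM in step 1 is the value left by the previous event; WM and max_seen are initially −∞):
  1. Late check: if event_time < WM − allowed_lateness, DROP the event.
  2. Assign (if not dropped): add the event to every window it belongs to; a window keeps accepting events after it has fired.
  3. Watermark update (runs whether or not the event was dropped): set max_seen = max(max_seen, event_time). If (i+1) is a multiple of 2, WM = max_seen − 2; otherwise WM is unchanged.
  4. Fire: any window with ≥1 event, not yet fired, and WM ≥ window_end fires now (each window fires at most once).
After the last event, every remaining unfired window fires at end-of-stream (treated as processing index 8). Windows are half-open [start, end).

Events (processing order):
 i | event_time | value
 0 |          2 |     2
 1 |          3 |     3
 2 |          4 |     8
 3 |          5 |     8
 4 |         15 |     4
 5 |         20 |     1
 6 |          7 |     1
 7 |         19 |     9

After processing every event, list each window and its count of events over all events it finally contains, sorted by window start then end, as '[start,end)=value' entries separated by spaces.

[0,6)=4 [1,7)=4 [2,8)=4 [3,9)=3 [4,10)=2 [5,11)=1 [10,16)=1 [11,17)=1 [12,18)=1 [13,19)=1 [14,20)=2 [15,21)=3 [16,22)=2 [17,23)=2 [18,24)=2 [19,25)=2 [20,26)=1

i=0 t=2 v=2: → [2,8),[1,7),[0,6); WM=−∞
i=1 t=3 v=3: → [3,9),[2,8),[1,7),[0,6); WM=1
i=2 t=4 v=8: → [4,10),[3,9),[2,8),[1,7),[0,6); WM=1
i=3 t=5 v=8: → [5,11),[4,10),[3,9),[2,8),[1,7),[0,6); WM=3
i=4 t=15 v=4: → [15,21),[14,20),[13,19),[12,18),[11,17),[10,16); WM=3
i=5 t=20 v=1: → [20,26),[19,25),[18,24),[17,23),[16,22),[15,21); WM=18; [0,6) fires=4 [1,7) fires=4 [2,8) fires=4 [3,9) fires=3 [4,10) fires=2 [5,11) fires=1 [10,16) fires=1 [11,17) fires=1 [12,18) fires=1
i=6 t=7 v=1: DROP (t<18-3); WM=18
i=7 t=19 v=9: → [19,25),[18,24),[17,23),[16,22),[15,21),[14,20); WM=18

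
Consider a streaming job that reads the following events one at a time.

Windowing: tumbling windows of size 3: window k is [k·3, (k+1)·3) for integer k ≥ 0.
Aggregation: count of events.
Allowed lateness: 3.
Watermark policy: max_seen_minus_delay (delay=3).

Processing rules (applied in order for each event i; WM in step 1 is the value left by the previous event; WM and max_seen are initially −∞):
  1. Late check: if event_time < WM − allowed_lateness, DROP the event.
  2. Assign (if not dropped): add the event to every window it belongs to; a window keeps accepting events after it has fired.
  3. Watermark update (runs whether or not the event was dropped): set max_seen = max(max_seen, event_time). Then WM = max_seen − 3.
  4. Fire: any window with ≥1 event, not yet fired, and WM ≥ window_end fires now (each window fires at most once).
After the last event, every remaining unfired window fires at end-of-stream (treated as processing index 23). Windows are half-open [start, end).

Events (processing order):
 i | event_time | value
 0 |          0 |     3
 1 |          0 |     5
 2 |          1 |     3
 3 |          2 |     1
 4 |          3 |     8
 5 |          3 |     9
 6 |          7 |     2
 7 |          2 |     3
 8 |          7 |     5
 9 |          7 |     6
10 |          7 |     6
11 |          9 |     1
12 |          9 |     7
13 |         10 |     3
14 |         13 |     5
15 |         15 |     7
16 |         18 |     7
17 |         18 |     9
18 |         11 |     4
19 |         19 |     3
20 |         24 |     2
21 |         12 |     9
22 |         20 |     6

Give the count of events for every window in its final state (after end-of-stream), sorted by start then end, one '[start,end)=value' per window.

i=0 t=0 v=3: → [0,3); WM=-3
i=1 t=0 v=5: → [0,3); WM=-3
i=2 t=1 v=3: → [0,3); WM=-2
i=3 t=2 v=1: → [0,3); WM=-1
i=4 t=3 v=8: → [3,6); WM=0
i=5 t=3 v=9: → [3,6); WM=0
i=6 t=7 v=2: → [6,9); WM=4; [0,3) fires=4
i=7 t=2 v=3: → [0,3); WM=4
i=8 t=7 v=5: → [6,9); WM=4
i=9 t=7 v=6: → [6,9); WM=4
i=10 t=7 v=6: → [6,9); WM=4
i=11 t=9 v=1: → [9,12); WM=6; [3,6) fires=2
i=12 t=9 v=7: → [9,12); WM=6
i=13 t=10 v=3: → [9,12); WM=7
i=14 t=13 v=5: → [12,15); WM=10; [6,9) fires=4
i=15 t=15 v=7: → [15,18); WM=12; [9,12) fires=3
i=16 t=18 v=7: → [18,21); WM=15; [12,15) fires=1
i=17 t=18 v=9: → [18,21); WM=15
i=18 t=11 v=4: DROP (t<15-3); WM=15
i=19 t=19 v=3: → [18,21); WM=16
i=20 t=24 v=2: → [24,27); WM=21; [15,18) fires=1 [18,21) fires=3
i=21 t=12 v=9: DROP (t<21-3); WM=21
i=22 t=20 v=6: → [18,21); WM=21

[0,3)=5 [3,6)=2 [6,9)=4 [9,12)=3 [12,15)=1 [15,18)=1 [18,21)=4 [24,27)=1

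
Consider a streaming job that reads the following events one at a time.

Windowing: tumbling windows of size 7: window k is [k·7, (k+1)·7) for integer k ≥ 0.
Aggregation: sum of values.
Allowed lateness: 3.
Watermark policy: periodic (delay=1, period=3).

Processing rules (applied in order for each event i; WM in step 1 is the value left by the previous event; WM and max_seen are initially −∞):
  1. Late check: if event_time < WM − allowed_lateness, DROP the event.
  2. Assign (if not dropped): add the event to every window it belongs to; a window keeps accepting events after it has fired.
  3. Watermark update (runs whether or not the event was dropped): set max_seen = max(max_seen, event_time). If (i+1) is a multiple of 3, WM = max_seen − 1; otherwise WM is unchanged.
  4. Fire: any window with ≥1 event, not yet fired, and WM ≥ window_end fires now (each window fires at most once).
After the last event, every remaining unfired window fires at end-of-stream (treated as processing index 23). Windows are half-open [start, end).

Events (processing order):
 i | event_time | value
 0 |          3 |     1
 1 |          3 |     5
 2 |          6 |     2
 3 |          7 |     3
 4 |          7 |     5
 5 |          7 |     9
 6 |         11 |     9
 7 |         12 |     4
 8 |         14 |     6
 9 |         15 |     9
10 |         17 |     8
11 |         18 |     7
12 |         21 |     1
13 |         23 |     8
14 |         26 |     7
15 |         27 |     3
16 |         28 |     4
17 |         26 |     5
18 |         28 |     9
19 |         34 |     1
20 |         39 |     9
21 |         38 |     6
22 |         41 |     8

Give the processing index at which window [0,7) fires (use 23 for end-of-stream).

8

i=0 t=3 v=1: → [0,7); WM=−∞
i=1 t=3 v=5: → [0,7); WM=−∞
i=2 t=6 v=2: → [0,7); WM=5
i=3 t=7 v=3: → [7,14); WM=5
i=4 t=7 v=5: → [7,14); WM=5
i=5 t=7 v=9: → [7,14); WM=6
i=6 t=11 v=9: → [7,14); WM=6
i=7 t=12 v=4: → [7,14); WM=6
i=8 t=14 v=6: → [14,21); WM=13; [0,7) fires=8
i=9 t=15 v=9: → [14,21); WM=13
i=10 t=17 v=8: → [14,21); WM=13
i=11 t=18 v=7: → [14,21); WM=17; [7,14) fires=30
i=12 t=21 v=1: → [21,28); WM=17
i=13 t=23 v=8: → [21,28); WM=17
i=14 t=26 v=7: → [21,28); WM=25; [14,21) fires=30
i=15 t=27 v=3: → [21,28); WM=25
i=16 t=28 v=4: → [28,35); WM=25
i=17 t=26 v=5: → [21,28); WM=27
i=18 t=28 v=9: → [28,35); WM=27
i=19 t=34 v=1: → [28,35); WM=27
i=20 t=39 v=9: → [35,42); WM=38; [21,28) fires=24 [28,35) fires=14
i=21 t=38 v=6: → [35,42); WM=38
i=22 t=41 v=8: → [35,42); WM=38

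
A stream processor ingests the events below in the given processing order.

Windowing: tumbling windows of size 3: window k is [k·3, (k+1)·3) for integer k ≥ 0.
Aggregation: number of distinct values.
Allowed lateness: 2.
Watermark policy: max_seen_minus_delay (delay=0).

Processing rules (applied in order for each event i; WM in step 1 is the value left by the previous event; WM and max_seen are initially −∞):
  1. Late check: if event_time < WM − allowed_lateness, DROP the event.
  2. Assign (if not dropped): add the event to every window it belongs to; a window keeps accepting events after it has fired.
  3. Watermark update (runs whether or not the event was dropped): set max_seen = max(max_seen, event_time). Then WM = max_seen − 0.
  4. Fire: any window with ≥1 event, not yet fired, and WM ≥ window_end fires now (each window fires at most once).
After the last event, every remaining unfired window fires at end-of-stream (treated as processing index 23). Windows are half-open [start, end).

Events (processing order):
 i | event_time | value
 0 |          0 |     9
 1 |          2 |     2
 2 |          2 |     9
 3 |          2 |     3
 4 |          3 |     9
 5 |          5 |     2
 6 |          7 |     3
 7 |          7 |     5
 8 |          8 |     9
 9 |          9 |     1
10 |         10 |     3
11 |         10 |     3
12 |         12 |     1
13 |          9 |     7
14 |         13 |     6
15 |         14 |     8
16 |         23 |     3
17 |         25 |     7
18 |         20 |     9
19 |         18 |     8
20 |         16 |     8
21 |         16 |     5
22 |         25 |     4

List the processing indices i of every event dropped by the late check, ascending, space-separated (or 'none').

i=0 t=0 v=9: → [0,3); WM=0
i=1 t=2 v=2: → [0,3); WM=2
i=2 t=2 v=9: → [0,3); WM=2
i=3 t=2 v=3: → [0,3); WM=2
i=4 t=3 v=9: → [3,6); WM=3; [0,3) fires=3
i=5 t=5 v=2: → [3,6); WM=5
i=6 t=7 v=3: → [6,9); WM=7; [3,6) fires=2
i=7 t=7 v=5: → [6,9); WM=7
i=8 t=8 v=9: → [6,9); WM=8
i=9 t=9 v=1: → [9,12); WM=9; [6,9) fires=3
i=10 t=10 v=3: → [9,12); WM=10
i=11 t=10 v=3: → [9,12); WM=10
i=12 t=12 v=1: → [12,15); WM=12; [9,12) fires=2
i=13 t=9 v=7: DROP (t<12-2); WM=12
i=14 t=13 v=6: → [12,15); WM=13
i=15 t=14 v=8: → [12,15); WM=14
i=16 t=23 v=3: → [21,24); WM=23; [12,15) fires=3
i=17 t=25 v=7: → [24,27); WM=25; [21,24) fires=1
i=18 t=20 v=9: DROP (t<25-2); WM=25
i=19 t=18 v=8: DROP (t<25-2); WM=25
i=20 t=16 v=8: DROP (t<25-2); WM=25
i=21 t=16 v=5: DROP (t<25-2); WM=25
i=22 t=25 v=4: → [24,27); WM=25

13 18 19 20 21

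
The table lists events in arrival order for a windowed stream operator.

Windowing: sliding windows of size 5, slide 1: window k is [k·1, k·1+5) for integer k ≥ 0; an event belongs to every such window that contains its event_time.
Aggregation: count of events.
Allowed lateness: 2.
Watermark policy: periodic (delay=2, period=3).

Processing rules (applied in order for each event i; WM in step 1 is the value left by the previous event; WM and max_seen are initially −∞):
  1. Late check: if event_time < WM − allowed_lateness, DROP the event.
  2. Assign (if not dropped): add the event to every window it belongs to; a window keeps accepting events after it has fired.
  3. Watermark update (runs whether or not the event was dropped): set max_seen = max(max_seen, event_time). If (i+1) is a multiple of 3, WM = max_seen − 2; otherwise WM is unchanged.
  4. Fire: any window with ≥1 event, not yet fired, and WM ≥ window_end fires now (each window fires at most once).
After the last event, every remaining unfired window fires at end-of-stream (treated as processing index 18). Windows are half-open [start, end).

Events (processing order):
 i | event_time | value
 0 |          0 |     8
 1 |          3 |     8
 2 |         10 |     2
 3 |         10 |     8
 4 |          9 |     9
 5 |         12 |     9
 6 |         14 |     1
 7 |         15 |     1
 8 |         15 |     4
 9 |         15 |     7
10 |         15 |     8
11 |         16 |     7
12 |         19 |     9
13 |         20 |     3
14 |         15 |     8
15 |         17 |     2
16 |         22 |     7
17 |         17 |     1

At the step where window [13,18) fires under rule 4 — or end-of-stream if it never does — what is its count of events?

i=0 t=0 v=8: → [0,5); WM=−∞
i=1 t=3 v=8: → [3,8),[2,7),[1,6),[0,5); WM=−∞
i=2 t=10 v=2: → [10,15),[9,14),[8,13),[7,12),[6,11); WM=8; [0,5) fires=2 [1,6) fires=1 [2,7) fires=1 [3,8) fires=1
i=3 t=10 v=8: → [10,15),[9,14),[8,13),[7,12),[6,11); WM=8
i=4 t=9 v=9: → [9,14),[8,13),[7,12),[6,11),[5,10); WM=8
i=5 t=12 v=9: → [12,17),[11,16),[10,15),[9,14),[8,13); WM=10; [5,10) fires=1
i=6 t=14 v=1: → [14,19),[13,18),[12,17),[11,16),[10,15); WM=10
i=7 t=15 v=1: → [15,20),[14,19),[13,18),[12,17),[11,16); WM=10
i=8 t=15 v=4: → [15,20),[14,19),[13,18),[12,17),[11,16); WM=13; [6,11) fires=3 [7,12) fires=3 [8,13) fires=4
i=9 t=15 v=7: → [15,20),[14,19),[13,18),[12,17),[11,16); WM=13
i=10 t=15 v=8: → [15,20),[14,19),[13,18),[12,17),[11,16); WM=13
i=11 t=16 v=7: → [16,21),[15,20),[14,19),[13,18),[12,17); WM=14; [9,14) fires=4
i=12 t=19 v=9: → [19,24),[18,23),[17,22),[16,21),[15,20); WM=14
i=13 t=20 v=3: → [20,25),[19,24),[18,23),[17,22),[16,21); WM=14
i=14 t=15 v=8: → [15,20),[14,19),[13,18),[12,17),[11,16); WM=18; [10,15) fires=4 [11,16) fires=7 [12,17) fires=8 [13,18) fires=7
i=15 t=17 v=2: → [17,22),[16,21),[15,20),[14,19),[13,18); WM=18
i=16 t=22 v=7: → [22,27),[21,26),[20,25),[19,24),[18,23); WM=18
i=17 t=17 v=1: → [17,22),[16,21),[15,20),[14,19),[13,18); WM=20; [14,19) fires=9 [15,20) fires=9

7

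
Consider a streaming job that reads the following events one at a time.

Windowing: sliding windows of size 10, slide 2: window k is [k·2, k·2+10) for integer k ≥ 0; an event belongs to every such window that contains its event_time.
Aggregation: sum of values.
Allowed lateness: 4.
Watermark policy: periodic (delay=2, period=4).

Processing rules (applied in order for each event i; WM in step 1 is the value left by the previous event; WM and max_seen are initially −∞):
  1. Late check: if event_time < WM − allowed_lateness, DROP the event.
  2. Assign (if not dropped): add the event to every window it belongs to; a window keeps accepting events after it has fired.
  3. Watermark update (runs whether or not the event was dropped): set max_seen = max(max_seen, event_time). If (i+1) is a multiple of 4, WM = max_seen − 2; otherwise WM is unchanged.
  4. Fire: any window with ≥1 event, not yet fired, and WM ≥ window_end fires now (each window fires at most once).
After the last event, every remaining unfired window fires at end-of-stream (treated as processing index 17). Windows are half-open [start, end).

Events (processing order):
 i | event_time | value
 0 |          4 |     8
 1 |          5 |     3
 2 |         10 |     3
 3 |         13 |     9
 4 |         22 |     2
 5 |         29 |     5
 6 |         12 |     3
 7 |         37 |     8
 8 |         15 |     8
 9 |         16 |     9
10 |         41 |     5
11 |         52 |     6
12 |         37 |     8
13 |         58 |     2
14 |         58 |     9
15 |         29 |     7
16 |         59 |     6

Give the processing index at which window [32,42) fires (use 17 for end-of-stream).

11

i=0 t=4 v=8: → [4,14),[2,12),[0,10); WM=−∞
i=1 t=5 v=3: → [4,14),[2,12),[0,10); WM=−∞
i=2 t=10 v=3: → [10,20),[8,18),[6,16),[4,14),[2,12); WM=−∞
i=3 t=13 v=9: → [12,22),[10,20),[8,18),[6,16),[4,14); WM=11; [0,10) fires=11
i=4 t=22 v=2: → [22,32),[20,30),[18,28),[16,26),[14,24); WM=11
i=5 t=29 v=5: → [28,38),[26,36),[24,34),[22,32),[20,30); WM=11
i=6 t=12 v=3: → [12,22),[10,20),[8,18),[6,16),[4,14); WM=11
i=7 t=37 v=8: → [36,46),[34,44),[32,42),[30,40),[28,38); WM=35; [2,12) fires=14 [4,14) fires=26 [6,16) fires=15 [8,18) fires=15 [10,20) fires=15 [12,22) fires=12 [14,24) fires=2 [16,26) fires=2 [18,28) fires=2 [20,30) fires=7 [22,32) fires=7 [24,34) fires=5
i=8 t=15 v=8: DROP (t<35-4); WM=35
i=9 t=16 v=9: DROP (t<35-4); WM=35
i=10 t=41 v=5: → [40,50),[38,48),[36,46),[34,44),[32,42); WM=35
i=11 t=52 v=6: → [52,62),[50,60),[48,58),[46,56),[44,54); WM=50; [26,36) fires=5 [28,38) fires=13 [30,40) fires=8 [32,42) fires=13 [34,44) fires=13 [36,46) fires=13 [38,48) fires=5 [40,50) fires=5
i=12 t=37 v=8: DROP (t<50-4); WM=50
i=13 t=58 v=2: → [58,68),[56,66),[54,64),[52,62),[50,60); WM=50
i=14 t=58 v=9: → [58,68),[56,66),[54,64),[52,62),[50,60); WM=50
i=15 t=29 v=7: DROP (t<50-4); WM=56; [44,54) fires=6 [46,56) fires=6
i=16 t=59 v=6: → [58,68),[56,66),[54,64),[52,62),[50,60); WM=56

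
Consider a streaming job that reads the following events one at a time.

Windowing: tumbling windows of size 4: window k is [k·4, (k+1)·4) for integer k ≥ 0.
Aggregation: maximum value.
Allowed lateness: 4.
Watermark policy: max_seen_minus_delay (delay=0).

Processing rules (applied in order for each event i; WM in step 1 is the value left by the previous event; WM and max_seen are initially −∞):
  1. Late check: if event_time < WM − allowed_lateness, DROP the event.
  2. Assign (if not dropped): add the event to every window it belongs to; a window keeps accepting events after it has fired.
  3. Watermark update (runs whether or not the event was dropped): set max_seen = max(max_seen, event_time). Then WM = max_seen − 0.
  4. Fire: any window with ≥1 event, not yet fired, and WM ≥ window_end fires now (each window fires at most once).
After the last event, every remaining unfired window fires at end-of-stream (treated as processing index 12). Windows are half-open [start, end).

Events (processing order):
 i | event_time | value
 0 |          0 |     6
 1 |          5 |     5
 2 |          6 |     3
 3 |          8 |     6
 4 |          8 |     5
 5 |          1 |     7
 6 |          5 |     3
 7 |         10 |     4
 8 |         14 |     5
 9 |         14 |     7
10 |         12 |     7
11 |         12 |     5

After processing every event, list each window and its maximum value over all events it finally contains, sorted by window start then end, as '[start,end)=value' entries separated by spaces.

[0,4)=6 [4,8)=5 [8,12)=6 [12,16)=7

i=0 t=0 v=6: → [0,4); WM=0
i=1 t=5 v=5: → [4,8); WM=5; [0,4) fires=6
i=2 t=6 v=3: → [4,8); WM=6
i=3 t=8 v=6: → [8,12); WM=8; [4,8) fires=5
i=4 t=8 v=5: → [8,12); WM=8
i=5 t=1 v=7: DROP (t<8-4); WM=8
i=6 t=5 v=3: → [4,8); WM=8
i=7 t=10 v=4: → [8,12); WM=10
i=8 t=14 v=5: → [12,16); WM=14; [8,12) fires=6
i=9 t=14 v=7: → [12,16); WM=14
i=10 t=12 v=7: → [12,16); WM=14
i=11 t=12 v=5: → [12,16); WM=14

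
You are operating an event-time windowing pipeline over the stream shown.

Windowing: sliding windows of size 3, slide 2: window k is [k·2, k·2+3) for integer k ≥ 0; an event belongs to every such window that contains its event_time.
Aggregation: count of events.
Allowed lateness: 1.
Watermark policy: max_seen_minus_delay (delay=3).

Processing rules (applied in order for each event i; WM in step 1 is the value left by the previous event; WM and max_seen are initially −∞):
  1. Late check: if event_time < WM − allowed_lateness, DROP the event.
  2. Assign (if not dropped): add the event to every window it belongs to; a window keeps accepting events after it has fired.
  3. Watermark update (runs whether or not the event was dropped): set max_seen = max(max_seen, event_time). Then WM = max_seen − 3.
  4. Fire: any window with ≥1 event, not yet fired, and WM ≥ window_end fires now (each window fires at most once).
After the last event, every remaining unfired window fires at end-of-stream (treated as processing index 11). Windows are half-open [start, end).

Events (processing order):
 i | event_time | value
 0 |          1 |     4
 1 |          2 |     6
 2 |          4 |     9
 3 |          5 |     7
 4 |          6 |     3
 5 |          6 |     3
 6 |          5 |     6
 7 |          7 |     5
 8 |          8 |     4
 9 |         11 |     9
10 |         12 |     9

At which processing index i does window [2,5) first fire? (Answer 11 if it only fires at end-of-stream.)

i=0 t=1 v=4: → [0,3); WM=-2
i=1 t=2 v=6: → [2,5),[0,3); WM=-1
i=2 t=4 v=9: → [4,7),[2,5); WM=1
i=3 t=5 v=7: → [4,7); WM=2
i=4 t=6 v=3: → [6,9),[4,7); WM=3; [0,3) fires=2
i=5 t=6 v=3: → [6,9),[4,7); WM=3
i=6 t=5 v=6: → [4,7); WM=3
i=7 t=7 v=5: → [6,9); WM=4
i=8 t=8 v=4: → [8,11),[6,9); WM=5; [2,5) fires=2
i=9 t=11 v=9: → [10,13); WM=8; [4,7) fires=5
i=10 t=12 v=9: → [12,15),[10,13); WM=9; [6,9) fires=4

8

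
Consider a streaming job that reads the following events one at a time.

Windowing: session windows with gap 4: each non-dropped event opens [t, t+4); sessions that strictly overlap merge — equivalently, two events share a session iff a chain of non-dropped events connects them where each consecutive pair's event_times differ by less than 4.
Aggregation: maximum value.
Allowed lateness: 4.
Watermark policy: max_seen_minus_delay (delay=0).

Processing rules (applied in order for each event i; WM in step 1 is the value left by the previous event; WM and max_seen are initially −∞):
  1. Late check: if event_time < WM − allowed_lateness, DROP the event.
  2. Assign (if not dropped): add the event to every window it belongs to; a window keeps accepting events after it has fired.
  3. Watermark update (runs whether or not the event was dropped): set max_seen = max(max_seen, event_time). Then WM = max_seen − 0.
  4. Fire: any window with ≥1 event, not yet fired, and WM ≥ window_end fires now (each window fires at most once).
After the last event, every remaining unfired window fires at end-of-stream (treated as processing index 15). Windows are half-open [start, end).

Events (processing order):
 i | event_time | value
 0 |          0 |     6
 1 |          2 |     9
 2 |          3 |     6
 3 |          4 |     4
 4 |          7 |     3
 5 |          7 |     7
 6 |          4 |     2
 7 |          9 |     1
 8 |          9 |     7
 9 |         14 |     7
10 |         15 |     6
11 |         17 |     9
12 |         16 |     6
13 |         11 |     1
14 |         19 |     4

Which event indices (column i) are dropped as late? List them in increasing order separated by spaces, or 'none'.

13

i=0 t=0 v=6: → [0,4); WM=0
i=1 t=2 v=9: → [0,6); WM=2
i=2 t=3 v=6: → [0,7); WM=3
i=3 t=4 v=4: → [0,8); WM=4
i=4 t=7 v=3: → [0,11); WM=7
i=5 t=7 v=7: → [0,11); WM=7
i=6 t=4 v=2: → [0,11); WM=7
i=7 t=9 v=1: → [0,13); WM=9
i=8 t=9 v=7: → [0,13); WM=9
i=9 t=14 v=7: → [14,18); WM=14
i=10 t=15 v=6: → [14,19); WM=15
i=11 t=17 v=9: → [14,21); WM=17
i=12 t=16 v=6: → [14,21); WM=17
i=13 t=11 v=1: DROP (t<17-4); WM=17
i=14 t=19 v=4: → [14,23); WM=19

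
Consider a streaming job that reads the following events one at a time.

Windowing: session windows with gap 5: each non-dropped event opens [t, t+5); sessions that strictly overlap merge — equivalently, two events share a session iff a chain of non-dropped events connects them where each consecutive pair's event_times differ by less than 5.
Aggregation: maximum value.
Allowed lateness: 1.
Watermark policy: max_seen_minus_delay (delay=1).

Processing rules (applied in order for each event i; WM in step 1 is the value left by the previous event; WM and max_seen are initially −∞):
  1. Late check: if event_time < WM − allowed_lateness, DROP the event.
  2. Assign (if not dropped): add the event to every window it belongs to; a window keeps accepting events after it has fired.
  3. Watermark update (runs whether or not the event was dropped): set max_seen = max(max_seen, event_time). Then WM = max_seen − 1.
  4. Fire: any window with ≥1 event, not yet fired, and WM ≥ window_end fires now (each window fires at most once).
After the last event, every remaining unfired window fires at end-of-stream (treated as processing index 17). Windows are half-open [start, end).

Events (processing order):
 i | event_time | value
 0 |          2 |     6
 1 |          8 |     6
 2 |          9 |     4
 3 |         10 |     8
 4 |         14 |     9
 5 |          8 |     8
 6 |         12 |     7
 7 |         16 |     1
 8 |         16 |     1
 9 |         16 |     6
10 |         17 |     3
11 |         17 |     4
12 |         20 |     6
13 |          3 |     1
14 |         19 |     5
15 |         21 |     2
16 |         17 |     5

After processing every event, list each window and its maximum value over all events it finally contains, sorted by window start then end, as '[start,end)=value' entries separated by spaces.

i=0 t=2 v=6: → [2,7); WM=1
i=1 t=8 v=6: → [8,13); WM=7
i=2 t=9 v=4: → [8,14); WM=8
i=3 t=10 v=8: → [8,15); WM=9
i=4 t=14 v=9: → [8,19); WM=13
i=5 t=8 v=8: DROP (t<13-1); WM=13
i=6 t=12 v=7: → [8,19); WM=13
i=7 t=16 v=1: → [8,21); WM=15
i=8 t=16 v=1: → [8,21); WM=15
i=9 t=16 v=6: → [8,21); WM=15
i=10 t=17 v=3: → [8,22); WM=16
i=11 t=17 v=4: → [8,22); WM=16
i=12 t=20 v=6: → [8,25); WM=19
i=13 t=3 v=1: DROP (t<19-1); WM=19
i=14 t=19 v=5: → [8,25); WM=19
i=15 t=21 v=2: → [8,26); WM=20
i=16 t=17 v=5: DROP (t<20-1); WM=20

[2,7)=6 [8,26)=9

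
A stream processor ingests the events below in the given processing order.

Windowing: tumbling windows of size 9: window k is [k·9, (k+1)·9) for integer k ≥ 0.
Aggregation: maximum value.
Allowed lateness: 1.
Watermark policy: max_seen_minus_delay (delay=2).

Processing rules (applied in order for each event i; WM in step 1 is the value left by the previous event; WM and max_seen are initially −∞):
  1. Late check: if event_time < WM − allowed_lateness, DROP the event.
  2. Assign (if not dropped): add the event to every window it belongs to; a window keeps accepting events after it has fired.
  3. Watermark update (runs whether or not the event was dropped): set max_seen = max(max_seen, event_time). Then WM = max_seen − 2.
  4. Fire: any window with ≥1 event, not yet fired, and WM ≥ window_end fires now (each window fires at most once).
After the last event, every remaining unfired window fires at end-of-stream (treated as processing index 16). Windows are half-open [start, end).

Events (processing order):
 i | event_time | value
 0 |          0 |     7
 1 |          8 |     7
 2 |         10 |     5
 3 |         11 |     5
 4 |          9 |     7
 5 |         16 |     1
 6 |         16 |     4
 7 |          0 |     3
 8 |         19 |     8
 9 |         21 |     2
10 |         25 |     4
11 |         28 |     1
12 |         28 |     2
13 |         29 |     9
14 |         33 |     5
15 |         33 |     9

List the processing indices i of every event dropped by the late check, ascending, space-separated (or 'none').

i=0 t=0 v=7: → [0,9); WM=-2
i=1 t=8 v=7: → [0,9); WM=6
i=2 t=10 v=5: → [9,18); WM=8
i=3 t=11 v=5: → [9,18); WM=9; [0,9) fires=7
i=4 t=9 v=7: → [9,18); WM=9
i=5 t=16 v=1: → [9,18); WM=14
i=6 t=16 v=4: → [9,18); WM=14
i=7 t=0 v=3: DROP (t<14-1); WM=14
i=8 t=19 v=8: → [18,27); WM=17
i=9 t=21 v=2: → [18,27); WM=19; [9,18) fires=7
i=10 t=25 v=4: → [18,27); WM=23
i=11 t=28 v=1: → [27,36); WM=26
i=12 t=28 v=2: → [27,36); WM=26
i=13 t=29 v=9: → [27,36); WM=27; [18,27) fires=8
i=14 t=33 v=5: → [27,36); WM=31
i=15 t=33 v=9: → [27,36); WM=31

7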